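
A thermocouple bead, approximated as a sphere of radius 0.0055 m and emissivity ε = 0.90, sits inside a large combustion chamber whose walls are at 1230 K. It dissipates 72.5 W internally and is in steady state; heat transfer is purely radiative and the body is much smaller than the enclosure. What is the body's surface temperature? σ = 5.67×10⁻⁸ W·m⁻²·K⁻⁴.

For a small grey body in a large enclosure, net radiated power = εσA(T⁴ − T_w⁴).
Steady state: P = εσA(T⁴ − T_w⁴) with A = 4πr² = 3.801×10⁻⁴ m².
T⁴ = P/(εσA) + T_w⁴ = 72.5/(0.90·5.67×10⁻⁸·3.801×10⁻⁴) + (1230)⁴
    = 3.737×10¹² + 2.289×10¹² = 6.026×10¹² K⁴.

T ≈ 1570 K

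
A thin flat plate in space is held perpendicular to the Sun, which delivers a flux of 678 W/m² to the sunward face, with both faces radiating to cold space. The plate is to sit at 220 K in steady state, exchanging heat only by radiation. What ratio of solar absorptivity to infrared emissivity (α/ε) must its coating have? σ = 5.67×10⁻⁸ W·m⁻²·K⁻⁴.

α/ε ≈ 0.392

Balance: αS·A = εσ·2A·T⁴ ⇒ α/ε = 2σT⁴/S.
α/ε = 2·5.67×10⁻⁸·(220)⁴/678 = 2·5.67×10⁻⁸·2.343×10⁹/678.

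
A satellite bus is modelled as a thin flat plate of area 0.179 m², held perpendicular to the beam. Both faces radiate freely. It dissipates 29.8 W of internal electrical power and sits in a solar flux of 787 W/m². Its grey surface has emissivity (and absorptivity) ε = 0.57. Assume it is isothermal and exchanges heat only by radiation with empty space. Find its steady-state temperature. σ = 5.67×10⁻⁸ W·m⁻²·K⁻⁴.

At steady state, absorbed solar power + internal power = radiated power.
Absorbed: α·S·A_cross = 0.57·787·0.1790 = 80.30 W (cross-section A).
Total input = 80.30 + 29.8 = 110.1 W.
Radiated: εσ·A_surf·T⁴ with A_surf = 2A = 0.3580 m².
T⁴ = 110.1/(0.57·5.67×10⁻⁸·0.3580) = 9.516×10⁹ K⁴.

T ≈ 312 K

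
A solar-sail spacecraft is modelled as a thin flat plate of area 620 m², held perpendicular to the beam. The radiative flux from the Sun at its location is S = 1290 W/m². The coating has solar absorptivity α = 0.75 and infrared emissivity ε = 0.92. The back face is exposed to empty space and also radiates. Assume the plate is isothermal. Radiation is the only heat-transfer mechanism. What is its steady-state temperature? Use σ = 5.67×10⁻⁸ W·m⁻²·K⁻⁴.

At equilibrium, absorbed power = emitted power.
Absorbing cross-section = A = 620.0 m²; emitting surface = 2A = 1240 m² (ratio 2).
αS·A_cross = εσ·A_surf·T⁴  ⇒  T⁴ = αS/(ε·2σ).
T⁴ = 0.750·1290/(0.92·2·5.67×10⁻⁸) = 9.274×10⁹ K⁴.
T = (9.274×10⁹)^(1/4).

T ≈ 310 K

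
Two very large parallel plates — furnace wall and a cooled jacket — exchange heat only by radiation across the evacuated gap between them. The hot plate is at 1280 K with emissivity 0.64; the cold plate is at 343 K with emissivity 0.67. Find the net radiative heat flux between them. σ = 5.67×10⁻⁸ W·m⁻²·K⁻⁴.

q ≈ 73700 W/m²

For two infinite grey parallel plates, q = σ(T₁⁴ − T₂⁴)/(1/ε₁ + 1/ε₂ − 1).
T₁⁴ − T₂⁴ = 2.684×10¹² − 1.384×10¹⁰ = 2.671×10¹² K⁴.
1/ε₁ + 1/ε₂ − 1 = 1.562 + 1.493 − 1 = 2.055.
q = 5.67×10⁻⁸ × 2.671×10¹² / 2.055.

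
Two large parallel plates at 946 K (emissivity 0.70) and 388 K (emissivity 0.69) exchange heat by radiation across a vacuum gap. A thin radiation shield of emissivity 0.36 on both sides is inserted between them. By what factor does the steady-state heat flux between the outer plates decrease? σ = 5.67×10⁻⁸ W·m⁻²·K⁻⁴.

Without shield: q₀ = σΔ(T⁴)/(1/ε₁+1/ε₂−1) with denominator 1.878.
With shield the two gaps are in series; the resistances add: (1/ε₁+1/ε_s−1)+(1/ε_s+1/ε₂−1) = 3.206+3.227 = 6.433.
Heat-flux ratio q₀/q = 6.433/1.878.

factor ≈ 3.43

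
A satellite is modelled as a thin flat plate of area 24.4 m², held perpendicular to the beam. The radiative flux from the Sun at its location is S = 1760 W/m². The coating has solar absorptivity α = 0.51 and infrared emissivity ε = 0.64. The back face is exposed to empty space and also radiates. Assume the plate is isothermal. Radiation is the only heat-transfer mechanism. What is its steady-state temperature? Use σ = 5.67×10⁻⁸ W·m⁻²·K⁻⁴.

T ≈ 333 K

At equilibrium, absorbed power = emitted power.
Absorbing cross-section = A = 24.40 m²; emitting surface = 2A = 48.80 m² (ratio 2).
αS·A_cross = εσ·A_surf·T⁴  ⇒  T⁴ = αS/(ε·2σ).
T⁴ = 0.510·1760/(0.64·2·5.67×10⁻⁸) = 1.237×10¹⁰ K⁴.
T = (1.237×10¹⁰)^(1/4).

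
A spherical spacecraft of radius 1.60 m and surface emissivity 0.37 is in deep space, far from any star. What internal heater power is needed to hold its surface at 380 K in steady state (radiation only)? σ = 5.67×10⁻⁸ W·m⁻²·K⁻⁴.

P = εσ·4πr²·T⁴.
4πr² = 32.17 m²; T⁴ = 2.085×10¹⁰ K⁴.
P = 0.37·5.67×10⁻⁸·32.17·2.085×10¹⁰.

P ≈ 14100 W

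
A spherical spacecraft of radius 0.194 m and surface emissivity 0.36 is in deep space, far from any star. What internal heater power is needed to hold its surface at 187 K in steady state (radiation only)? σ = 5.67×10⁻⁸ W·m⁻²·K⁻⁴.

P = εσ·4πr²·T⁴.
4πr² = 0.4729 m²; T⁴ = 1.223×10⁹ K⁴.
P = 0.36·5.67×10⁻⁸·0.4729·1.223×10⁹.

P ≈ 11.8 W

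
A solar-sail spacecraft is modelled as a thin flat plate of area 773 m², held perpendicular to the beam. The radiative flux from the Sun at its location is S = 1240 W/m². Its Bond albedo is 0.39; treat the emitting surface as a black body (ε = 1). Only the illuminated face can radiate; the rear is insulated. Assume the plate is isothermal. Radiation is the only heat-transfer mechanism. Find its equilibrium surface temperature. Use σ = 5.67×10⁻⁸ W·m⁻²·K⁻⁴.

At equilibrium, absorbed power = emitted power.
Absorbing cross-section = A = 773.0 m²; emitting surface = A = 773.0 m² (ratio 1).
(1−a)S·A_cross = εσ·A_surf·T⁴  ⇒  T⁴ = (1−a)S/(1σ).
T⁴ = 0.610·1240/(1·5.67×10⁻⁸) = 1.334×10¹⁰ K⁴.
T = (1.334×10¹⁰)^(1/4).

T ≈ 340 K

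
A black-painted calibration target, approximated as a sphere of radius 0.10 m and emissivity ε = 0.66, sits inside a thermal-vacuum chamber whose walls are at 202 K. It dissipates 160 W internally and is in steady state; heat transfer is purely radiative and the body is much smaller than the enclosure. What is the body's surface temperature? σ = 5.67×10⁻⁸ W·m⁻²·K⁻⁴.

For a small grey body in a large enclosure, net radiated power = εσA(T⁴ − T_w⁴).
Steady state: P = εσA(T⁴ − T_w⁴) with A = 4πr² = 0.1257 m².
T⁴ = P/(εσA) + T_w⁴ = 160/(0.66·5.67×10⁻⁸·0.1257) + (202)⁴
    = 3.402×10¹⁰ + 1.665×10⁹ = 3.569×10¹⁰ K⁴.

T ≈ 435 K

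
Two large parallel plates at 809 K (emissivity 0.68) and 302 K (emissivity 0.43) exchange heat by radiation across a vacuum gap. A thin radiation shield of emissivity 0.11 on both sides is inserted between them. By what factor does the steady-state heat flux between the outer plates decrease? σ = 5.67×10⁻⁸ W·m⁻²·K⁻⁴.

Without shield: q₀ = σΔ(T⁴)/(1/ε₁+1/ε₂−1) with denominator 2.796.
With shield the two gaps are in series; the resistances add: (1/ε₁+1/ε_s−1)+(1/ε_s+1/ε₂−1) = 9.561+10.42 = 19.98.
Heat-flux ratio q₀/q = 19.98/2.796.

factor ≈ 7.14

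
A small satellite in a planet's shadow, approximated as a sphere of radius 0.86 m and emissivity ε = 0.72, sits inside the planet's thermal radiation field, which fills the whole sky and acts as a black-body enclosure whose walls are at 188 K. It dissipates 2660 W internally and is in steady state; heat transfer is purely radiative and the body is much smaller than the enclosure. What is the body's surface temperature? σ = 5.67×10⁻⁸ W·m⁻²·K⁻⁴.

T ≈ 301 K

For a small grey body in a large enclosure, net radiated power = εσA(T⁴ − T_w⁴).
Steady state: P = εσA(T⁴ − T_w⁴) with A = 4πr² = 9.294 m².
T⁴ = P/(εσA) + T_w⁴ = 2660/(0.72·5.67×10⁻⁸·9.294) + (188)⁴
    = 7.011×10⁹ + 1.249×10⁹ = 8.260×10⁹ K⁴.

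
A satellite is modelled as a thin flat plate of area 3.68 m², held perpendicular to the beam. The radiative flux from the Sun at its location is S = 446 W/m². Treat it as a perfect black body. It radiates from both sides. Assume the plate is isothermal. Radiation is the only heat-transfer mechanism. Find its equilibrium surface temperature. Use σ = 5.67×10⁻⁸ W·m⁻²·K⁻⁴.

At equilibrium, absorbed power = emitted power.
Absorbing cross-section = A = 3.680 m²; emitting surface = 2A = 7.360 m² (ratio 2).
S·A_cross = εσ·A_surf·T⁴  ⇒  T⁴ = S/(2σ).
T⁴ = 1.00·446/(2·5.67×10⁻⁸) = 3.933×10⁹ K⁴.
T = (3.933×10⁹)^(1/4).

T ≈ 250 K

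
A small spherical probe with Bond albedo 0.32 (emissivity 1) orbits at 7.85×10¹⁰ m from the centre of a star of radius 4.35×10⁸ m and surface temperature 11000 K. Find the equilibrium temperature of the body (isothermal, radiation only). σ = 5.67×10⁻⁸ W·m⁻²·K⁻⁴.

The star's surface emits σT_*⁴; at distance d the flux is S = σT_*⁴(R_*/d)².
S = 5.67×10⁻⁸·(11000)⁴·(4.35×10⁸/7.85×10¹⁰)² = 25490 W/m².
For an isothermal sphere T⁴ = (1−a)S/(4σ) = 7.643×10¹⁰ K⁴.

T ≈ 526 K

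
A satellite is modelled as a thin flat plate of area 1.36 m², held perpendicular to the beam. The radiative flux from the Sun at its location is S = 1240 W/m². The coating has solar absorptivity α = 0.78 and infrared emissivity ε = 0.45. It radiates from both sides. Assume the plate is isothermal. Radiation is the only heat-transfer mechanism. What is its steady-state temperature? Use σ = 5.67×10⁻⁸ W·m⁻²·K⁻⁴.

At equilibrium, absorbed power = emitted power.
Absorbing cross-section = A = 1.360 m²; emitting surface = 2A = 2.720 m² (ratio 2).
αS·A_cross = εσ·A_surf·T⁴  ⇒  T⁴ = αS/(ε·2σ).
T⁴ = 0.780·1240/(0.45·2·5.67×10⁻⁸) = 1.895×10¹⁰ K⁴.
T = (1.895×10¹⁰)^(1/4).

T ≈ 371 K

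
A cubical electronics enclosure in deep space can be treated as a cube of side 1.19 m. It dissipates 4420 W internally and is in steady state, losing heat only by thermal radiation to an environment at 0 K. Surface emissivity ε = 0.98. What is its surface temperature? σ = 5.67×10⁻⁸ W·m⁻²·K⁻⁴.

T ≈ 311 K

Steady state: internal power = radiated power, P = εσA T⁴.
Radiating area A = 6L² = 8.497 m².
T⁴ = P/(εσA) = 4420/(0.98·5.67×10⁻⁸·8.497) = 9.362×10⁹ K⁴.
T = (9.362×10⁹)^(1/4).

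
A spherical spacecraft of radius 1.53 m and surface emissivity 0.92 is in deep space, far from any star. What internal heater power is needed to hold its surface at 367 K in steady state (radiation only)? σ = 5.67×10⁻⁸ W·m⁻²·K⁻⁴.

P ≈ 27800 W

P = εσ·4πr²·T⁴.
4πr² = 29.42 m²; T⁴ = 1.814×10¹⁰ K⁴.
P = 0.92·5.67×10⁻⁸·29.42·1.814×10¹⁰.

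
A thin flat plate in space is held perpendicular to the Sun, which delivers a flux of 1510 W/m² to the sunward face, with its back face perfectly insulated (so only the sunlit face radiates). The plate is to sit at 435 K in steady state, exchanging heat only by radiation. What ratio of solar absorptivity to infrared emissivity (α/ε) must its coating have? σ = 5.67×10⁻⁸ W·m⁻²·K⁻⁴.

Balance: αS·A = εσ·1A·T⁴ ⇒ α/ε = σT⁴/S.
α/ε = 5.67×10⁻⁸·(435)⁴/1510 = 5.67×10⁻⁸·3.581×10¹⁰/1510.

α/ε ≈ 1.34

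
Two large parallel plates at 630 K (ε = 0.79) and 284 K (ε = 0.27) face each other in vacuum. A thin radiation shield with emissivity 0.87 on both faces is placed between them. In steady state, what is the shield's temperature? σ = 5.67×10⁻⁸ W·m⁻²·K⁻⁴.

T_s ≈ 585 K

In steady state the net flux on the hot side equals that on the cold side.
σ(T₁⁴−T_s⁴)/D₁ = σ(T_s⁴−T₂⁴)/D₂, with D₁ = 1/ε₁+1/ε_s−1 = 1.415, D₂ = 1/ε_s+1/ε₂−1 = 3.853.
Solve for T_s⁴: T_s⁴ = (D₂·T₁⁴ + D₁·T₂⁴)/(D₁+D₂) = 1.170×10¹¹ K⁴.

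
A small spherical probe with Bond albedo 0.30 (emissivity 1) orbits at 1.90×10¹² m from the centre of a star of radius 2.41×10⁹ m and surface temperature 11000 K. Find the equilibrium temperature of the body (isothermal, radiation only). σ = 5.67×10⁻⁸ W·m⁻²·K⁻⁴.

T ≈ 253 K

The star's surface emits σT_*⁴; at distance d the flux is S = σT_*⁴(R_*/d)².
S = 5.67×10⁻⁸·(11000)⁴·(2.41×10⁹/1.90×10¹²)² = 1336 W/m².
For an isothermal sphere T⁴ = (1−a)S/(4σ) = 4.122×10⁹ K⁴.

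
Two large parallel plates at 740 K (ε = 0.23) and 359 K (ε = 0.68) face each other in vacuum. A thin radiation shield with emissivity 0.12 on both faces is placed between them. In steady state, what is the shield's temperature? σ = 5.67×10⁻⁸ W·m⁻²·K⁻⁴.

T_s ≈ 610 K

In steady state the net flux on the hot side equals that on the cold side.
σ(T₁⁴−T_s⁴)/D₁ = σ(T_s⁴−T₂⁴)/D₂, with D₁ = 1/ε₁+1/ε_s−1 = 11.68, D₂ = 1/ε_s+1/ε₂−1 = 8.804.
Solve for T_s⁴: T_s⁴ = (D₂·T₁⁴ + D₁·T₂⁴)/(D₁+D₂) = 1.383×10¹¹ K⁴.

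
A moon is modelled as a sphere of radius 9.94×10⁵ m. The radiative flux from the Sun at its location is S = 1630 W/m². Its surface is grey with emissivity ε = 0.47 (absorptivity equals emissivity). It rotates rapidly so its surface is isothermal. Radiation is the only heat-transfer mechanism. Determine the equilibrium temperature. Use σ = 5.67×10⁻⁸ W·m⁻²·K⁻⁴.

At equilibrium, absorbed power = emitted power.
Absorbing cross-section = πr² = 3.104×10¹² m²; emitting surface = 4πr² = 1.242×10¹³ m² (ratio 4).
εS·A_cross = εσ·A_surf·T⁴  ⇒  T⁴ = S/(4σ)   (ε cancels).
T⁴ = 1630/(4·5.67×10⁻⁸) = 7.187×10⁹ K⁴.
T = (7.187×10⁹)^(1/4).

T ≈ 291 K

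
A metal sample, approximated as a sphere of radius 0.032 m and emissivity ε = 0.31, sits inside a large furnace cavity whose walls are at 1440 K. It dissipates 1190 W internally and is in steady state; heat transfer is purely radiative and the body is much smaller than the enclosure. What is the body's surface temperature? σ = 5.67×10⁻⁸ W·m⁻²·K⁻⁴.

T ≈ 1760 K

For a small grey body in a large enclosure, net radiated power = εσA(T⁴ − T_w⁴).
Steady state: P = εσA(T⁴ − T_w⁴) with A = 4πr² = 0.01287 m².
T⁴ = P/(εσA) + T_w⁴ = 1190/(0.31·5.67×10⁻⁸·0.01287) + (1440)⁴
    = 5.261×10¹² + 4.300×10¹² = 9.561×10¹² K⁴.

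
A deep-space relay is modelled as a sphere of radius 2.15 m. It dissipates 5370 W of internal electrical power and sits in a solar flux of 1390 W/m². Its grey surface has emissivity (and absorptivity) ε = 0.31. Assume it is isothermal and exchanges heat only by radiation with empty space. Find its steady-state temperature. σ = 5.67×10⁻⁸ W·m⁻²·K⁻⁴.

T ≈ 327 K

At steady state, absorbed solar power + internal power = radiated power.
Absorbed: α·S·A_cross = 0.31·1390·14.52 = 6258 W (cross-section πr²).
Total input = 6258 + 5370 = 11630 W.
Radiated: εσ·A_surf·T⁴ with A_surf = 4πr² = 58.09 m².
T⁴ = 11630/(0.31·5.67×10⁻⁸·58.09) = 1.139×10¹⁰ K⁴.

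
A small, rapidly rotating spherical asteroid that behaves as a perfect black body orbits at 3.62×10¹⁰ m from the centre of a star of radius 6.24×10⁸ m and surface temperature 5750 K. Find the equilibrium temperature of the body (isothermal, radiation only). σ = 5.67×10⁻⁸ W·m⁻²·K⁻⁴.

The star's surface emits σT_*⁴; at distance d the flux is S = σT_*⁴(R_*/d)².
S = 5.67×10⁻⁸·(5750)⁴·(6.24×10⁸/3.62×10¹⁰)² = 18420 W/m².
For an isothermal sphere T⁴ = (1−a)S/(4σ) = 8.120×10¹⁰ K⁴.

T ≈ 534 K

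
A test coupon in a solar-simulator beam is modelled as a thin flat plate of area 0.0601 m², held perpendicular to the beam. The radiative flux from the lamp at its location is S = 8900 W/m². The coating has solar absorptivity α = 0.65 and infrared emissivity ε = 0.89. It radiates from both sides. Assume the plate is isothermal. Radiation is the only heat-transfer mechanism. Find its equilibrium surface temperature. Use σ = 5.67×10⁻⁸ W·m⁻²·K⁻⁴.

T ≈ 489 K

At equilibrium, absorbed power = emitted power.
Absorbing cross-section = A = 0.06010 m²; emitting surface = 2A = 0.1202 m² (ratio 2).
αS·A_cross = εσ·A_surf·T⁴  ⇒  T⁴ = αS/(ε·2σ).
T⁴ = 0.650·8900/(0.89·2·5.67×10⁻⁸) = 5.732×10¹⁰ K⁴.
T = (5.732×10¹⁰)^(1/4).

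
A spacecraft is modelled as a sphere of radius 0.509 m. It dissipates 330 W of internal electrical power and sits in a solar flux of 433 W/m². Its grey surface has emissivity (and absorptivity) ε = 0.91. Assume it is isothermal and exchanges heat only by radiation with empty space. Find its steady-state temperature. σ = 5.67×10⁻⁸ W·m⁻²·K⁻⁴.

T ≈ 249 K

At steady state, absorbed solar power + internal power = radiated power.
Absorbed: α·S·A_cross = 0.91·433·0.8139 = 320.7 W (cross-section πr²).
Total input = 320.7 + 330 = 650.7 W.
Radiated: εσ·A_surf·T⁴ with A_surf = 4πr² = 3.256 m².
T⁴ = 650.7/(0.91·5.67×10⁻⁸·3.256) = 3.874×10⁹ K⁴.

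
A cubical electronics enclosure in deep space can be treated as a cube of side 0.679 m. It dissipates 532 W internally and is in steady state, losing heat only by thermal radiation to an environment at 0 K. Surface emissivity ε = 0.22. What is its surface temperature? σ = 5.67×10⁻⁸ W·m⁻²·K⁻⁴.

T ≈ 352 K

Steady state: internal power = radiated power, P = εσA T⁴.
Radiating area A = 6L² = 2.766 m².
T⁴ = P/(εσA) = 532/(0.22·5.67×10⁻⁸·2.766) = 1.542×10¹⁰ K⁴.
T = (1.542×10¹⁰)^(1/4).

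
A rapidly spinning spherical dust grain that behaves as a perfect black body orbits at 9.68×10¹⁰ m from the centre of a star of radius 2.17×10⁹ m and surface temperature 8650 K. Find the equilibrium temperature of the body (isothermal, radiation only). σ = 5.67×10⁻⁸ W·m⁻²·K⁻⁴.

T ≈ 916 K

The star's surface emits σT_*⁴; at distance d the flux is S = σT_*⁴(R_*/d)².
S = 5.67×10⁻⁸·(8650)⁴·(2.17×10⁹/9.68×10¹⁰)² = 1.595×10⁵ W/m².
For an isothermal sphere T⁴ = (1−a)S/(4σ) = 7.034×10¹¹ K⁴.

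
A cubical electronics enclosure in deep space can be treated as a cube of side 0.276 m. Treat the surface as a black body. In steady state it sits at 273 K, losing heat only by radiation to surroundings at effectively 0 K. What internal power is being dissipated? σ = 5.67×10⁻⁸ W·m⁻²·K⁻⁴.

P ≈ 144 W

Steady state: P = εσA T⁴.
A = 6L² = 0.4571 m²; T⁴ = (273)⁴ = 5.555×10⁹ K⁴.
P = 1.0 × 5.67×10⁻⁸ × 0.4571 × 5.555×10⁹.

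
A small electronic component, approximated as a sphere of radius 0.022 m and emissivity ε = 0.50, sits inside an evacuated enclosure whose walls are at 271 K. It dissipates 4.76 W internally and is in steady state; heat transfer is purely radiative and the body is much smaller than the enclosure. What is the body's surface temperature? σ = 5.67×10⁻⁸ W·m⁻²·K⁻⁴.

For a small grey body in a large enclosure, net radiated power = εσA(T⁴ − T_w⁴).
Steady state: P = εσA(T⁴ − T_w⁴) with A = 4πr² = 0.006082 m².
T⁴ = P/(εσA) + T_w⁴ = 4.76/(0.50·5.67×10⁻⁸·0.006082) + (271)⁴
    = 2.761×10¹⁰ + 5.394×10⁹ = 3.300×10¹⁰ K⁴.

T ≈ 426 K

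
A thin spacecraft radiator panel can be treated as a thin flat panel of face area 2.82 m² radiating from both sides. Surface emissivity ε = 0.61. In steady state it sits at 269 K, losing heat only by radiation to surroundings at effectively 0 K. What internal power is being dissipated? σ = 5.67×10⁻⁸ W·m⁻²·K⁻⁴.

Steady state: P = εσA T⁴.
A = 2·2.82 = 5.640 m²; T⁴ = (269)⁴ = 5.236×10⁹ K⁴.
P = 0.61 × 5.67×10⁻⁸ × 5.640 × 5.236×10⁹.

P ≈ 1020 W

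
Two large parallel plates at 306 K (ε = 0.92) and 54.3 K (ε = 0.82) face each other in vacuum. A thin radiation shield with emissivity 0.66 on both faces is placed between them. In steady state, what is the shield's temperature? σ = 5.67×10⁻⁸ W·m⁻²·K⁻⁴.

T_s ≈ 260 K

In steady state the net flux on the hot side equals that on the cold side.
σ(T₁⁴−T_s⁴)/D₁ = σ(T_s⁴−T₂⁴)/D₂, with D₁ = 1/ε₁+1/ε_s−1 = 1.602, D₂ = 1/ε_s+1/ε₂−1 = 1.735.
Solve for T_s⁴: T_s⁴ = (D₂·T₁⁴ + D₁·T₂⁴)/(D₁+D₂) = 4.562×10⁹ K⁴.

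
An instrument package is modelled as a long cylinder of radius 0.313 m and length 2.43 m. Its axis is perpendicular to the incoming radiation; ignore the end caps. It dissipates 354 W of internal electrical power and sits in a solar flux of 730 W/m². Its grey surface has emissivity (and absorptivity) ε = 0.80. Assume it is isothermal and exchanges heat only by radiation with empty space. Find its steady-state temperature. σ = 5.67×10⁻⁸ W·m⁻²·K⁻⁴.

T ≈ 275 K

At steady state, absorbed solar power + internal power = radiated power.
Absorbed: α·S·A_cross = 0.80·730·1.521 = 888.4 W (cross-section 2rL).
Total input = 888.4 + 354 = 1242 W.
Radiated: εσ·A_surf·T⁴ with A_surf = 2πrL = 4.779 m².
T⁴ = 1242/(0.80·5.67×10⁻⁸·4.779) = 5.731×10⁹ K⁴.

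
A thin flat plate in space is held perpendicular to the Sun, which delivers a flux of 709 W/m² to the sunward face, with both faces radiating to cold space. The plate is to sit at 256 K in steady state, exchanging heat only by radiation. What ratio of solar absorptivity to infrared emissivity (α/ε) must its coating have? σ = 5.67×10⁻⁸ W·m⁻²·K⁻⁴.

Balance: αS·A = εσ·2A·T⁴ ⇒ α/ε = 2σT⁴/S.
α/ε = 2·5.67×10⁻⁸·(256)⁴/709 = 2·5.67×10⁻⁸·4.295×10⁹/709.

α/ε ≈ 0.687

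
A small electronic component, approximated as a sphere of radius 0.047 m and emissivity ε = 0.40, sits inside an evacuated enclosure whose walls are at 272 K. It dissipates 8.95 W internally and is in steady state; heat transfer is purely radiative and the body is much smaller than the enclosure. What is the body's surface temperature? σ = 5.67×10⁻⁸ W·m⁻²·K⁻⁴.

T ≈ 375 K

For a small grey body in a large enclosure, net radiated power = εσA(T⁴ − T_w⁴).
Steady state: P = εσA(T⁴ − T_w⁴) with A = 4πr² = 0.02776 m².
T⁴ = P/(εσA) + T_w⁴ = 8.95/(0.40·5.67×10⁻⁸·0.02776) + (272)⁴
    = 1.422×10¹⁰ + 5.474×10⁹ = 1.969×10¹⁰ K⁴.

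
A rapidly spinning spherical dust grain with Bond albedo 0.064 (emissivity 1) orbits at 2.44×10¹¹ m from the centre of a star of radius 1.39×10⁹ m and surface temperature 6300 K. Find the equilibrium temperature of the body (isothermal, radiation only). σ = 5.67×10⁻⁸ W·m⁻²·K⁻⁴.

T ≈ 331 K

The star's surface emits σT_*⁴; at distance d the flux is S = σT_*⁴(R_*/d)².
S = 5.67×10⁻⁸·(6300)⁴·(1.39×10⁹/2.44×10¹¹)² = 2899 W/m².
For an isothermal sphere T⁴ = (1−a)S/(4σ) = 1.196×10¹⁰ K⁴.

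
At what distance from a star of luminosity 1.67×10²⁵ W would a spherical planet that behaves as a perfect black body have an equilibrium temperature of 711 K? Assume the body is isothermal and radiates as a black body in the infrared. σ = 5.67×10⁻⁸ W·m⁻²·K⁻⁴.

For an isothermal black-emitting sphere, (1−a)S·πr² = σ·4πr²·T⁴ ⇒ S = 4σT⁴/(1−a).
S = 4·5.67×10⁻⁸·(711)⁴/1.00 = 57960 W/m².
Flux falls as S = L/(4πd²), so d = √(L/(4πS)) = √(1.67×10²⁵/(4π·57960)).

d ≈ 4.79×10⁹ m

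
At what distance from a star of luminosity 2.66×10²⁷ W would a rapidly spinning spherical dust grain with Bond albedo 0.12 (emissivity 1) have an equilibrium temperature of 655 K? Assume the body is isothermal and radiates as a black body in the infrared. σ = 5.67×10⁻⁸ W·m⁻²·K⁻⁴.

For an isothermal black-emitting sphere, (1−a)S·πr² = σ·4πr²·T⁴ ⇒ S = 4σT⁴/(1−a).
S = 4·5.67×10⁻⁸·(655)⁴/0.880 = 47440 W/m².
Flux falls as S = L/(4πd²), so d = √(L/(4πS)) = √(2.66×10²⁷/(4π·47440)).

d ≈ 6.68×10¹⁰ m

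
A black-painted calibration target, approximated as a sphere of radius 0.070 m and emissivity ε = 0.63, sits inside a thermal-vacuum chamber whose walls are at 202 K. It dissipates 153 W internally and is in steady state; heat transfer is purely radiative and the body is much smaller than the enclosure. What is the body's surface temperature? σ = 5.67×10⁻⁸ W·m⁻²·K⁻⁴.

For a small grey body in a large enclosure, net radiated power = εσA(T⁴ − T_w⁴).
Steady state: P = εσA(T⁴ − T_w⁴) with A = 4πr² = 0.06158 m².
T⁴ = P/(εσA) + T_w⁴ = 153/(0.63·5.67×10⁻⁸·0.06158) + (202)⁴
    = 6.956×10¹⁰ + 1.665×10⁹ = 7.123×10¹⁰ K⁴.

T ≈ 517 K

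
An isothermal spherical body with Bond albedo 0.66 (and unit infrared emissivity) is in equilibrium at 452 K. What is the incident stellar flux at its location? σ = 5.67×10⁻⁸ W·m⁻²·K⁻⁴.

S ≈ 27800 W/m²

(1−a)S·πr² = σ·4πr²·T⁴ ⇒ S = 4σT⁴/(1−a).
S = 4·5.67×10⁻⁸·4.174×10¹⁰/0.340.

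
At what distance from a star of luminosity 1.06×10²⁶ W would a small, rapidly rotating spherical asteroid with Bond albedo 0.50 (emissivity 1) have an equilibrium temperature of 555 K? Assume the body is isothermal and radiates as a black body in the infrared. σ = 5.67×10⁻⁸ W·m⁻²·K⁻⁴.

d ≈ 1.40×10¹⁰ m

For an isothermal black-emitting sphere, (1−a)S·πr² = σ·4πr²·T⁴ ⇒ S = 4σT⁴/(1−a).
S = 4·5.67×10⁻⁸·(555)⁴/0.500 = 43040 W/m².
Flux falls as S = L/(4πd²), so d = √(L/(4πS)) = √(1.06×10²⁶/(4π·43040)).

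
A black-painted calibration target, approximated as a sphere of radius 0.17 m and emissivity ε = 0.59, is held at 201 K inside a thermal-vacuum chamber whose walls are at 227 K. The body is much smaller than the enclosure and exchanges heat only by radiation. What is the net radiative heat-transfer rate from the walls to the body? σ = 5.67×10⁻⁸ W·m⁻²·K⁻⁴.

P_net ≈ 12.4 W

For a small grey body in a large enclosure: P_net = εσA(T_body⁴ − T_wall⁴).
A = 4πr² = 0.3632 m²; T_body⁴ − T_wall⁴ = 1.632×10⁹ − 2.655×10⁹ = -1.023×10⁹ K⁴.
|P_net| = 0.59·5.67×10⁻⁸·0.3632·1.023×10⁹.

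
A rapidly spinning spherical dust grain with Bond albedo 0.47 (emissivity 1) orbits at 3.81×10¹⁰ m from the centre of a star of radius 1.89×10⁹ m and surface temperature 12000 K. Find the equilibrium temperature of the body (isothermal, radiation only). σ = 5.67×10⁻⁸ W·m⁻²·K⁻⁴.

The star's surface emits σT_*⁴; at distance d the flux is S = σT_*⁴(R_*/d)².
S = 5.67×10⁻⁸·(12000)⁴·(1.89×10⁹/3.81×10¹⁰)² = 2.893×10⁶ W/m².
For an isothermal sphere T⁴ = (1−a)S/(4σ) = 6.761×10¹² K⁴.

T ≈ 1610 K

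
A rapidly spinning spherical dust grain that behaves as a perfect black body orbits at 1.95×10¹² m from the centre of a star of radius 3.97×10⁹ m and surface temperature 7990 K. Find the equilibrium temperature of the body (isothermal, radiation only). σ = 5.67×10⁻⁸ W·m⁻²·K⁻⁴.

The star's surface emits σT_*⁴; at distance d the flux is S = σT_*⁴(R_*/d)².
S = 5.67×10⁻⁸·(7990)⁴·(3.97×10⁹/1.95×10¹²)² = 957.8 W/m².
For an isothermal sphere T⁴ = (1−a)S/(4σ) = 4.223×10⁹ K⁴.

T ≈ 255 K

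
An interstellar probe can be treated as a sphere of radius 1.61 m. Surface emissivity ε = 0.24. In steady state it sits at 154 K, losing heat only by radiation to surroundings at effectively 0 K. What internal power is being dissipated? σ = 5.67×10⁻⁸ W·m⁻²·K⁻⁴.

Steady state: P = εσA T⁴.
A = 4πr² = 32.57 m²; T⁴ = (154)⁴ = 5.624×10⁸ K⁴.
P = 0.24 × 5.67×10⁻⁸ × 32.57 × 5.624×10⁸.

P ≈ 249 W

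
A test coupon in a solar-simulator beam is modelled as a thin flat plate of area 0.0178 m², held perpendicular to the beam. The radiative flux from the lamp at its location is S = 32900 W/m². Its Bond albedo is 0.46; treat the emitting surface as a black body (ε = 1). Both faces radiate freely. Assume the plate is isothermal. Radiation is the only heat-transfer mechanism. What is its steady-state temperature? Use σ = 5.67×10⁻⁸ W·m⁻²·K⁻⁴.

T ≈ 629 K

At equilibrium, absorbed power = emitted power.
Absorbing cross-section = A = 0.01780 m²; emitting surface = 2A = 0.03560 m² (ratio 2).
(1−a)S·A_cross = εσ·A_surf·T⁴  ⇒  T⁴ = (1−a)S/(2σ).
T⁴ = 0.540·32900/(2·5.67×10⁻⁸) = 1.567×10¹¹ K⁴.
T = (1.567×10¹¹)^(1/4).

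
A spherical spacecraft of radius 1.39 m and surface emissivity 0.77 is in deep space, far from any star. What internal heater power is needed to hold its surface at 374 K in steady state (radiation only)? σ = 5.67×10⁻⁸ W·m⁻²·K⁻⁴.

P ≈ 20700 W

P = εσ·4πr²·T⁴.
4πr² = 24.28 m²; T⁴ = 1.957×10¹⁰ K⁴.
P = 0.77·5.67×10⁻⁸·24.28·1.957×10¹⁰.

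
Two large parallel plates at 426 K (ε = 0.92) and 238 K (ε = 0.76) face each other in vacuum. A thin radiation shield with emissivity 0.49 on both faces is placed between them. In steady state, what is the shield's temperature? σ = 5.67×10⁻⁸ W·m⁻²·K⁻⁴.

T_s ≈ 370 K

In steady state the net flux on the hot side equals that on the cold side.
σ(T₁⁴−T_s⁴)/D₁ = σ(T_s⁴−T₂⁴)/D₂, with D₁ = 1/ε₁+1/ε_s−1 = 2.128, D₂ = 1/ε_s+1/ε₂−1 = 2.357.
Solve for T_s⁴: T_s⁴ = (D₂·T₁⁴ + D₁·T₂⁴)/(D₁+D₂) = 1.883×10¹⁰ K⁴.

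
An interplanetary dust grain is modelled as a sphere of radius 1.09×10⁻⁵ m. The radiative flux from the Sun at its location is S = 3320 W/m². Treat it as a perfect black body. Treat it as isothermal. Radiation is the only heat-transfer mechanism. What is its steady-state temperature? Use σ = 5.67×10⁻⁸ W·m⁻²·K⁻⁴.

At equilibrium, absorbed power = emitted power.
Absorbing cross-section = πr² = 3.733×10⁻¹⁰ m²; emitting surface = 4πr² = 1.493×10⁻⁹ m² (ratio 4).
S·A_cross = εσ·A_surf·T⁴  ⇒  T⁴ = S/(4σ).
T⁴ = 1.00·3320/(4·5.67×10⁻⁸) = 1.464×10¹⁰ K⁴.
T = (1.464×10¹⁰)^(1/4).

T ≈ 348 K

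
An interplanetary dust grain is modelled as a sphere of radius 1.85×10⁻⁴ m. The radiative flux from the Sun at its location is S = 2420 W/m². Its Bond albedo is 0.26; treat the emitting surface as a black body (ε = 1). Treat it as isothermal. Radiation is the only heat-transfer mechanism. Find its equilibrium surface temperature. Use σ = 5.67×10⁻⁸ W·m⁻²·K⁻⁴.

At equilibrium, absorbed power = emitted power.
Absorbing cross-section = πr² = 1.075×10⁻⁷ m²; emitting surface = 4πr² = 4.301×10⁻⁷ m² (ratio 4).
(1−a)S·A_cross = εσ·A_surf·T⁴  ⇒  T⁴ = (1−a)S/(4σ).
T⁴ = 0.740·2420/(4·5.67×10⁻⁸) = 7.896×10⁹ K⁴.
T = (7.896×10⁹)^(1/4).

T ≈ 298 K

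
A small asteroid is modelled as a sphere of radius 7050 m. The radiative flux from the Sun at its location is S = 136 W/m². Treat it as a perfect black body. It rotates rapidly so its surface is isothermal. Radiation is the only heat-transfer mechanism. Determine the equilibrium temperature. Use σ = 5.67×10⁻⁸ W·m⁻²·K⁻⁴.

T ≈ 156 K

At equilibrium, absorbed power = emitted power.
Absorbing cross-section = πr² = 1.561×10⁸ m²; emitting surface = 4πr² = 6.246×10⁸ m² (ratio 4).
S·A_cross = εσ·A_surf·T⁴  ⇒  T⁴ = S/(4σ).
T⁴ = 1.00·136/(4·5.67×10⁻⁸) = 5.996×10⁸ K⁴.
T = (5.996×10⁸)^(1/4).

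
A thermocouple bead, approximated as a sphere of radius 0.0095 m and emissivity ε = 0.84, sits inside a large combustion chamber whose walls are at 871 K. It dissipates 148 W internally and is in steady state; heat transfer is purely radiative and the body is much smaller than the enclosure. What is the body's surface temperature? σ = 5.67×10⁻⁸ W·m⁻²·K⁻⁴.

T ≈ 1350 K

For a small grey body in a large enclosure, net radiated power = εσA(T⁴ − T_w⁴).
Steady state: P = εσA(T⁴ − T_w⁴) with A = 4πr² = 0.001134 m².
T⁴ = P/(εσA) + T_w⁴ = 148/(0.84·5.67×10⁻⁸·0.001134) + (871)⁴
    = 2.740×10¹² + 5.755×10¹¹ = 3.315×10¹² K⁴.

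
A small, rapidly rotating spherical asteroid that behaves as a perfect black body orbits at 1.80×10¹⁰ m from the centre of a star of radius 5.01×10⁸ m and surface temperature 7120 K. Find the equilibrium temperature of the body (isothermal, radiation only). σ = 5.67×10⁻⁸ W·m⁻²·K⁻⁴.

The star's surface emits σT_*⁴; at distance d the flux is S = σT_*⁴(R_*/d)².
S = 5.67×10⁻⁸·(7120)⁴·(5.01×10⁸/1.80×10¹⁰)² = 1.129×10⁵ W/m².
For an isothermal sphere T⁴ = (1−a)S/(4σ) = 4.977×10¹¹ K⁴.

T ≈ 840 K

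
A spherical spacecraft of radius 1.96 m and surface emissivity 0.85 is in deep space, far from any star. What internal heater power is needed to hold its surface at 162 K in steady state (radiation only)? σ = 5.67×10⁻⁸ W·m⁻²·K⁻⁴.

P = εσ·4πr²·T⁴.
4πr² = 48.27 m²; T⁴ = 6.887×10⁸ K⁴.
P = 0.85·5.67×10⁻⁸·48.27·6.887×10⁸.

P ≈ 1600 W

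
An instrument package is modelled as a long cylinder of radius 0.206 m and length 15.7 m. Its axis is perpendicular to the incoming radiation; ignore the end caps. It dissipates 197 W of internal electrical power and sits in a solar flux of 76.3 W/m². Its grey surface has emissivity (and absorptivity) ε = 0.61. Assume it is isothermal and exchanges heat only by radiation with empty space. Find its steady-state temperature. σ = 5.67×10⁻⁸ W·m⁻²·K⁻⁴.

T ≈ 163 K

At steady state, absorbed solar power + internal power = radiated power.
Absorbed: α·S·A_cross = 0.61·76.3·6.468 = 301.1 W (cross-section 2rL).
Total input = 301.1 + 197 = 498.1 W.
Radiated: εσ·A_surf·T⁴ with A_surf = 2πrL = 20.32 m².
T⁴ = 498.1/(0.61·5.67×10⁻⁸·20.32) = 7.086×10⁸ K⁴.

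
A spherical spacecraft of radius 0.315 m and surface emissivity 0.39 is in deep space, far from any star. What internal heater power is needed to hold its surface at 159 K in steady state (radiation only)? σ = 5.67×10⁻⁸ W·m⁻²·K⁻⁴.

P ≈ 17.6 W

P = εσ·4πr²·T⁴.
4πr² = 1.247 m²; T⁴ = 6.391×10⁸ K⁴.
P = 0.39·5.67×10⁻⁸·1.247·6.391×10⁸.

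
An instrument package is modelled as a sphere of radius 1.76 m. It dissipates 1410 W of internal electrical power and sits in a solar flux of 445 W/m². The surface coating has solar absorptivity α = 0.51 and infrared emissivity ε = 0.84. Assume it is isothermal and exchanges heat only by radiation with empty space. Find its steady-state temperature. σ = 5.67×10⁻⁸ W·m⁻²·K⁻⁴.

T ≈ 210 K

At steady state, absorbed solar power + internal power = radiated power.
Absorbed: α·S·A_cross = 0.51·445·9.731 = 2209 W (cross-section πr²).
Total input = 2209 + 1410 = 3619 W.
Radiated: εσ·A_surf·T⁴ with A_surf = 4πr² = 38.93 m².
T⁴ = 3619/(0.84·5.67×10⁻⁸·38.93) = 1.952×10⁹ K⁴.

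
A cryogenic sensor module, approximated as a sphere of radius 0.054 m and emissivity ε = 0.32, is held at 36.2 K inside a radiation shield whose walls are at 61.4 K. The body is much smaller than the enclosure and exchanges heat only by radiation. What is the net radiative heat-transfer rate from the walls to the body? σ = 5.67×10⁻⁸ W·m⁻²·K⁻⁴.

P_net ≈ 0.00831 W

For a small grey body in a large enclosure: P_net = εσA(T_body⁴ − T_wall⁴).
A = 4πr² = 0.03664 m²; T_body⁴ − T_wall⁴ = 1.717×10⁶ − 1.421×10⁷ = -1.250×10⁷ K⁴.
|P_net| = 0.32·5.67×10⁻⁸·0.03664·1.250×10⁷.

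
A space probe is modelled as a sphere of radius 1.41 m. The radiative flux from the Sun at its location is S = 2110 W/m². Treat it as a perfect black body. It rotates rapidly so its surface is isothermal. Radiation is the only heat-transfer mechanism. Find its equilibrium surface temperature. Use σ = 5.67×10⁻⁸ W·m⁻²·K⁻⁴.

T ≈ 311 K

At equilibrium, absorbed power = emitted power.
Absorbing cross-section = πr² = 6.246 m²; emitting surface = 4πr² = 24.98 m² (ratio 4).
S·A_cross = εσ·A_surf·T⁴  ⇒  T⁴ = S/(4σ).
T⁴ = 1.00·2110/(4·5.67×10⁻⁸) = 9.303×10⁹ K⁴.
T = (9.303×10⁹)^(1/4).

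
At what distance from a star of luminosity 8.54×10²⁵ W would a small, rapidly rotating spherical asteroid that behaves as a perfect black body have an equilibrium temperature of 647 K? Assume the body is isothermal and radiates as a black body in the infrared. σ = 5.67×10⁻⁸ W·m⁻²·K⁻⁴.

d ≈ 1.31×10¹⁰ m

For an isothermal black-emitting sphere, (1−a)S·πr² = σ·4πr²·T⁴ ⇒ S = 4σT⁴/(1−a).
S = 4·5.67×10⁻⁸·(647)⁴/1.00 = 39740 W/m².
Flux falls as S = L/(4πd²), so d = √(L/(4πS)) = √(8.54×10²⁵/(4π·39740)).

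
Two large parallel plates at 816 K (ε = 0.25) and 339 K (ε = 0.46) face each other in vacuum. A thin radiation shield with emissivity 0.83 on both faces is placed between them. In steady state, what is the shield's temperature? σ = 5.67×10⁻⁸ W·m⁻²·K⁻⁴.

T_s ≈ 641 K

In steady state the net flux on the hot side equals that on the cold side.
σ(T₁⁴−T_s⁴)/D₁ = σ(T_s⁴−T₂⁴)/D₂, with D₁ = 1/ε₁+1/ε_s−1 = 4.205, D₂ = 1/ε_s+1/ε₂−1 = 2.379.
Solve for T_s⁴: T_s⁴ = (D₂·T₁⁴ + D₁·T₂⁴)/(D₁+D₂) = 1.686×10¹¹ K⁴.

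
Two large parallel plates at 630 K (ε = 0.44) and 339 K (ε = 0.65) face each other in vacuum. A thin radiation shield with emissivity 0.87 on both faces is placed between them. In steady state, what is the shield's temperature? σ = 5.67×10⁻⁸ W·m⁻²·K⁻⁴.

In steady state the net flux on the hot side equals that on the cold side.
σ(T₁⁴−T_s⁴)/D₁ = σ(T_s⁴−T₂⁴)/D₂, with D₁ = 1/ε₁+1/ε_s−1 = 2.422, D₂ = 1/ε_s+1/ε₂−1 = 1.688.
Solve for T_s⁴: T_s⁴ = (D₂·T₁⁴ + D₁·T₂⁴)/(D₁+D₂) = 7.248×10¹⁰ K⁴.

T_s ≈ 519 K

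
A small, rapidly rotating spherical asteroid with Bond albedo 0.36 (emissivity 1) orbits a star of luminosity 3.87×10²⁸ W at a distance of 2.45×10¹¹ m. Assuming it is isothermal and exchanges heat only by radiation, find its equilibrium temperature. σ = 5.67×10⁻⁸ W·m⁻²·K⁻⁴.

First find the stellar flux at distance d: S = L/(4πd²) = 3.87×10²⁸/(4π·(2.45×10¹¹)²) = 51310 W/m².
For an isothermal sphere, absorbed (1−a)S·πr² = emitted σ·4πr²·T⁴, so T⁴ = (1−a)S/(4σ).
T⁴ = 0.640·51310/(4·5.67×10⁻⁸) = 1.448×10¹¹ K⁴.

T ≈ 617 K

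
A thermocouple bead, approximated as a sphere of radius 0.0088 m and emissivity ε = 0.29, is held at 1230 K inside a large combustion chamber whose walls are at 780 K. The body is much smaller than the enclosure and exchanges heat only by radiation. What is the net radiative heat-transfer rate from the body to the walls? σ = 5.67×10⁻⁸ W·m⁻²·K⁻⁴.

For a small grey body in a large enclosure: P_net = εσA(T_body⁴ − T_wall⁴).
A = 4πr² = 9.731×10⁻⁴ m²; T_body⁴ − T_wall⁴ = 2.289×10¹² − 3.702×10¹¹ = 1.919×10¹² K⁴.
|P_net| = 0.29·5.67×10⁻⁸·9.731×10⁻⁴·1.919×10¹².

P_net ≈ 30.7 W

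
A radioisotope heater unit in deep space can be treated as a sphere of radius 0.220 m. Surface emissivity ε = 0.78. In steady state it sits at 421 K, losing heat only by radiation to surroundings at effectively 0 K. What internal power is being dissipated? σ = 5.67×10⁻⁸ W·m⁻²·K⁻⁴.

P ≈ 845 W

Steady state: P = εσA T⁴.
A = 4πr² = 0.6082 m²; T⁴ = (421)⁴ = 3.141×10¹⁰ K⁴.
P = 0.78 × 5.67×10⁻⁸ × 0.6082 × 3.141×10¹⁰.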